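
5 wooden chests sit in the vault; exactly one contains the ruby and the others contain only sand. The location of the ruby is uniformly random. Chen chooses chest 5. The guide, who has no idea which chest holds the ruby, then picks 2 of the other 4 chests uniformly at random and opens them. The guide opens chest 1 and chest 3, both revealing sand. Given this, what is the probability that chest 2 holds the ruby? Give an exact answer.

Because the guide chose which chests to open without knowing where the ruby is, the choice is independent of the prize location. Learning that none of the 2 opened chests holds the ruby simply rules out those 2 locations and leaves the remaining 3 chests still equally likely by symmetry.
So P(the ruby in chest 2) = 1/3.

1/3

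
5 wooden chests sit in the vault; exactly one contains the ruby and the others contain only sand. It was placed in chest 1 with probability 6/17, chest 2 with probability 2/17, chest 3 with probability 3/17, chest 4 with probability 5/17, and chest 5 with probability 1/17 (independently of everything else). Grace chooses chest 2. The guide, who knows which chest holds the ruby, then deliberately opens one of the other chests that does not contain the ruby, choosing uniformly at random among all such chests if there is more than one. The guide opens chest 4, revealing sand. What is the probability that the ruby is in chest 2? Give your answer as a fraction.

Consider each possible location of the ruby in turn.
If it is in chest 1 (prior 6/17): the guide has 3 equally likely choices, so probability 1/3; weight (6/17)·(1/3) = 2/17.
If it is in chest 2 (prior 2/17): the guide has 4 equally likely choices, so probability 1/4; weight (2/17)·(1/4) = 1/34.
If it is in chest 3 (prior 3/17): the guide has 3 equally likely choices, so probability 1/3; weight (3/17)·(1/3) = 1/17.
If it is in chest 4 (prior 5/17): the guide opened chest 4, so this case is ruled out; weight (5/17)·0 = 0.
If it is in chest 5 (prior 1/17): the guide has 3 equally likely choices, so probability 1/3; weight (1/17)·(1/3) = 1/51.
The weights sum to 23/102.
So P(the ruby in chest 2 | the guide opened chest 4) = (1/34) / (23/102) = 3/23.

3/23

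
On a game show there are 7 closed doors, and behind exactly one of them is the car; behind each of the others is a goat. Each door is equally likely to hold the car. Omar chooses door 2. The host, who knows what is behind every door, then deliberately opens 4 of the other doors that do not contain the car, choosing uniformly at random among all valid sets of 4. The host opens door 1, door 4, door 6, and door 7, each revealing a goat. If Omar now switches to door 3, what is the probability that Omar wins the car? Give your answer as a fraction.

Condition on the true location of the car.
If it is behind any of doors 1, 4, 6, and 7 (prior 1/7 each): that door was opened and seen not to hold the prize — ruled out; weight (1/7)·0 = 0 each.
If it is behind door 2 (prior 1/7): the host has 15 equally likely choices, so probability 1/15; weight (1/7)·(1/15) = 1/105.
If it is behind either of doors 3 and 5 (prior 1/7 each): the host has 5 equally likely choices, so probability 1/5; weight (1/7)·(1/5) = 1/35 each.
The weights sum to 1/15.
So P(the car behind door 3 | the host opened door 1, door 4, door 6, and door 7) = (1/35) / (1/15) = 3/7.

3/7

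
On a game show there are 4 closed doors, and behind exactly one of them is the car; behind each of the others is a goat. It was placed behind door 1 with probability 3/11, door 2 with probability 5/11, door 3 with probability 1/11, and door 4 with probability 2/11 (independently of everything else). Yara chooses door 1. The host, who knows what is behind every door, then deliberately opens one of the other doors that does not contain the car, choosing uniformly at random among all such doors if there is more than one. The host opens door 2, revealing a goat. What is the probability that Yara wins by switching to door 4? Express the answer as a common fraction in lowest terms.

Apply Bayes' rule, conditioning on where the car actually is.
If it is behind door 1 (prior 3/11): the host has 3 equally likely choices, so probability 1/3; weight (3/11)·(1/3) = 1/11.
If it is behind door 2 (prior 5/11): the host opened door 2, so this case is ruled out; weight (5/11)·0 = 0.
If it is behind door 3 (prior 1/11): the host has 2 equally likely choices, so probability 1/2; weight (1/11)·(1/2) = 1/22.
If it is behind door 4 (prior 2/11): the host has 2 equally likely choices, so probability 1/2; weight (2/11)·(1/2) = 1/11.
The weights sum to 5/22.
So P(the car behind door 4 | the host opened door 2) = (1/11) / (5/22) = 2/5.

2/5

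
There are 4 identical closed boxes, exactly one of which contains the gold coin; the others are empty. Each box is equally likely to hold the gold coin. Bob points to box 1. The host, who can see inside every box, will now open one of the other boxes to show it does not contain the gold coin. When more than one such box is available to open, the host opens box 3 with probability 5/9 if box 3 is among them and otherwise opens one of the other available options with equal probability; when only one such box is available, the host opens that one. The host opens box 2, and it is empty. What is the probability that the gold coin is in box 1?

4/21

Condition on the true location of the gold coin.
If it is in box 1 (prior 1/4): box 3 is available but not opened; box 2 gets probability (1 − 5/9)/2 = 2/9; weight (1/4)·(2/9) = 1/18.
If it is in box 2 (prior 1/4): the host opened box 2, so this case is ruled out; weight (1/4)·0 = 0.
If it is in box 3 (prior 1/4): box 3 holds the prize so is unavailable; the host chooses uniformly among the 2 others, probability 1/2; weight (1/4)·(1/2) = 1/8.
If it is in box 4 (prior 1/4): box 3 is available but not opened, probability 4/9; weight (1/4)·(4/9) = 1/9.
The weights sum to 7/24.
So P(the gold coin in box 1 | the host opened box 2) = (1/18) / (7/24) = 4/21.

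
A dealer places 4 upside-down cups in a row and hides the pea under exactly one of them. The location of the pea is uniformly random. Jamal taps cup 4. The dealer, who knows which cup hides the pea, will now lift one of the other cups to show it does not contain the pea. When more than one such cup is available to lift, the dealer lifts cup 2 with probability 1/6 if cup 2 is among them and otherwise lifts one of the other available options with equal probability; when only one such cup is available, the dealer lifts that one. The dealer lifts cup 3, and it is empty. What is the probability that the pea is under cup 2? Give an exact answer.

2/7

Condition on the true location of the pea.
If it is under cup 1 (prior 1/4): cup 2 is available but not opened, probability 5/6; weight (1/4)·(5/6) = 5/24.
If it is under cup 2 (prior 1/4): cup 2 holds the prize so is unavailable; the dealer chooses uniformly among the 2 others, probability 1/2; weight (1/4)·(1/2) = 1/8.
If it is under cup 3 (prior 1/4): the dealer opened cup 3, so this case is ruled out; weight (1/4)·0 = 0.
If it is under cup 4 (prior 1/4): cup 2 is available but not opened; cup 3 gets probability (1 − 1/6)/2 = 5/12; weight (1/4)·(5/12) = 5/48.
The weights sum to 7/16.
So P(the pea under cup 2 | the dealer opened cup 3) = (1/8) / (7/16) = 2/7.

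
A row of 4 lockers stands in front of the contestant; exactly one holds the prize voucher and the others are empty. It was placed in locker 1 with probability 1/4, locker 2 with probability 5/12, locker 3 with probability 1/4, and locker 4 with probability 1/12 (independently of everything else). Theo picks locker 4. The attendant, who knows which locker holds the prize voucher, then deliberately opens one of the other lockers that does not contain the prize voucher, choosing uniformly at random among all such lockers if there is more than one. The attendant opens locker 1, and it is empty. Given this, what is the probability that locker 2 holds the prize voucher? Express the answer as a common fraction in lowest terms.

Consider each possible location of the prize voucher in turn.
If it is in locker 1 (prior 1/4): the attendant opened locker 1, so this case is ruled out; weight (1/4)·0 = 0.
If it is in locker 2 (prior 5/12): the attendant has 2 equally likely choices, so probability 1/2; weight (5/12)·(1/2) = 5/24.
If it is in locker 3 (prior 1/4): the attendant has 2 equally likely choices, so probability 1/2; weight (1/4)·(1/2) = 1/8.
If it is in locker 4 (prior 1/12): the attendant has 3 equally likely choices, so probability 1/3; weight (1/12)·(1/3) = 1/36.
The weights sum to 13/36.
So P(the prize voucher in locker 2 | the attendant opened locker 1) = (5/24) / (13/36) = 15/26.

15/26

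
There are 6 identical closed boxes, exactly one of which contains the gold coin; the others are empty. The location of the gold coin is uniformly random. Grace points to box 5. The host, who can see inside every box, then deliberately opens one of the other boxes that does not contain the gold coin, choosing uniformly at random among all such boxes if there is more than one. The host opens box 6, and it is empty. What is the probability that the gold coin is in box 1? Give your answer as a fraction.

5/24

Consider each possible location of the gold coin in turn.
If it is in any of boxes 1, 2, 3, and 4 (prior 1/6 each): the host has 4 equally likely choices, so probability 1/4; weight (1/6)·(1/4) = 1/24 each.
If it is in box 5 (prior 1/6): the host has 5 equally likely choices, so probability 1/5; weight (1/6)·(1/5) = 1/30.
If it is in box 6 (prior 1/6): the host opened box 6, so this case is ruled out; weight (1/6)·0 = 0.
The weights sum to 1/5.
So P(the gold coin in box 1 | the host opened box 6) = (1/24) / (1/5) = 5/24.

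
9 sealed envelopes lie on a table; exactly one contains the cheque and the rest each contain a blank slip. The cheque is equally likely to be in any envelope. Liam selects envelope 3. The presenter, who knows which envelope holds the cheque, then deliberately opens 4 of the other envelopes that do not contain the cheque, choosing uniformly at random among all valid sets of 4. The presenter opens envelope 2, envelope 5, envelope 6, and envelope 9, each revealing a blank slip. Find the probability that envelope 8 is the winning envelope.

Apply Bayes' rule, conditioning on where the cheque actually is.
If it is in any of envelopes 1, 4, 7, and 8 (prior 1/9 each): the presenter has 35 equally likely choices, so probability 1/35; weight (1/9)·(1/35) = 1/315 each.
If it is in any of envelopes 2, 5, 6, and 9 (prior 1/9 each): that envelope was opened and seen not to hold the prize — ruled out; weight (1/9)·0 = 0 each.
If it is in envelope 3 (prior 1/9): the presenter has 70 equally likely choices, so probability 1/70; weight (1/9)·(1/70) = 1/630.
The weights sum to 1/70.
So P(the cheque in envelope 8 | the presenter opened envelope 2, envelope 5, envelope 6, and envelope 9) = (1/315) / (1/70) = 2/9.

2/9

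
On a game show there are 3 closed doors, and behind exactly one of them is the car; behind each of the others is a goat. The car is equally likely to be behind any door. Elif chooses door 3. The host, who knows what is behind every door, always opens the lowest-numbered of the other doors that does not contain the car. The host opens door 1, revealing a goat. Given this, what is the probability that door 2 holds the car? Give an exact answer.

Apply Bayes' rule, conditioning on where the car actually is.
If it is behind door 1 (prior 1/3): the host opened door 1, so this case is ruled out; weight (1/3)·0 = 0.
If it is behind either of doors 2 and 3 (prior 1/3 each): door 1 is the lowest-numbered option available, probability 1; weight (1/3)·1 = 1/3 each.
The weights sum to 2/3.
So P(the car behind door 2 | the host opened door 1) = (1/3) / (2/3) = 1/2.

1/2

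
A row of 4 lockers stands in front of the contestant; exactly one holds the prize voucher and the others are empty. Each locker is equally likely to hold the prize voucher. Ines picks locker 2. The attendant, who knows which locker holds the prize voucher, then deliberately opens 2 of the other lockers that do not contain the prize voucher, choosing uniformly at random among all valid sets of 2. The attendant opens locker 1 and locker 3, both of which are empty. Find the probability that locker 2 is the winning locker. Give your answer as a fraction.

1/4

Condition on the true location of the prize voucher.
If it is in either of lockers 1 and 3 (prior 1/4 each): that locker was opened and seen not to hold the prize — ruled out; weight (1/4)·0 = 0 each.
If it is in locker 2 (prior 1/4): the attendant has 3 equally likely choices, so probability 1/3; weight (1/4)·(1/3) = 1/12.
If it is in locker 4 (prior 1/4): the attendant has no choice, probability 1; weight (1/4)·1 = 1/4.
The weights sum to 1/3.
So P(the prize voucher in locker 2 | the attendant opened locker 1 and locker 3) = (1/12) / (1/3) = 1/4.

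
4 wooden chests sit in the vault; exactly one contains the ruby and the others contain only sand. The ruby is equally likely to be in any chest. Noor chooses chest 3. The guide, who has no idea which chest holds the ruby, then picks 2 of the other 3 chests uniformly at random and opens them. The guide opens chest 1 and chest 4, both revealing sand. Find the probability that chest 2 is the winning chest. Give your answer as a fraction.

1/2

Apply Bayes' rule, conditioning on where the ruby actually is.
If it is in either of chests 1 and 4 (prior 1/4 each): that chest was opened and seen not to hold the prize — ruled out; weight (1/4)·0 = 0 each.
If it is in either of chests 2 and 3 (prior 1/4 each): the guide picks exactly this set with probability 1/3 regardless, and none is the prize; weight (1/4)·(1/3) = 1/12 each.
The weights sum to 1/6.
So P(the ruby in chest 2 | the guide opened chest 1 and chest 4) = (1/12) / (1/6) = 1/2.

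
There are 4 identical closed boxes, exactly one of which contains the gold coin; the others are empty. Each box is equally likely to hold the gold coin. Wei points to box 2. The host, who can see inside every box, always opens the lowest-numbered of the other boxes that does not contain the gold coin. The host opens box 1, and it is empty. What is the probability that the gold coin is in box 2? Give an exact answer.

Apply Bayes' rule, conditioning on where the gold coin actually is.
If it is in box 1 (prior 1/4): the host opened box 1, so this case is ruled out; weight (1/4)·0 = 0.
If it is in any of boxes 2, 3, and 4 (prior 1/4 each): box 1 is the lowest-numbered option available, probability 1; weight (1/4)·1 = 1/4 each.
The weights sum to 3/4.
So P(the gold coin in box 2 | the host opened box 1) = (1/4) / (3/4) = 1/3.

1/3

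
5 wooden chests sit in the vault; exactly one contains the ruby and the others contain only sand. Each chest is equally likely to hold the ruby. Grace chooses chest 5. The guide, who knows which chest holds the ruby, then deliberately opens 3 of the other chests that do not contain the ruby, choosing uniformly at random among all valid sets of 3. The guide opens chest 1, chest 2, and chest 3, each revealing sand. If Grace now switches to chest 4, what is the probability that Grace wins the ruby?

4/5

Condition on the true location of the ruby.
If it is in any of chests 1, 2, and 3 (prior 1/5 each): that chest was opened and seen not to hold the prize — ruled out; weight (1/5)·0 = 0 each.
If it is in chest 4 (prior 1/5): the guide has no choice, probability 1; weight (1/5)·1 = 1/5.
If it is in chest 5 (prior 1/5): the guide has 4 equally likely choices, so probability 1/4; weight (1/5)·(1/4) = 1/20.
The weights sum to 1/4.
So P(the ruby in chest 4 | the guide opened chest 1, chest 2, and chest 3) = (1/5) / (1/4) = 4/5.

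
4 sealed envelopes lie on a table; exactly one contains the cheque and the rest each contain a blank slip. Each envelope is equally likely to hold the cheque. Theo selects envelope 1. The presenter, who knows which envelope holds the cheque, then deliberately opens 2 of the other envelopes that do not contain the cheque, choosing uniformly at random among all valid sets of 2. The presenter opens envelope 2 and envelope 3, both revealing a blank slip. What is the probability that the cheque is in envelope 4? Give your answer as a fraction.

3/4

Condition on the true location of the cheque.
If it is in envelope 1 (prior 1/4): the presenter has 3 equally likely choices, so probability 1/3; weight (1/4)·(1/3) = 1/12.
If it is in either of envelopes 2 and 3 (prior 1/4 each): that envelope was opened and seen not to hold the prize — ruled out; weight (1/4)·0 = 0 each.
If it is in envelope 4 (prior 1/4): the presenter has no choice, probability 1; weight (1/4)·1 = 1/4.
The weights sum to 1/3.
So P(the cheque in envelope 4 | the presenter opened envelope 2 and envelope 3) = (1/4) / (1/3) = 3/4.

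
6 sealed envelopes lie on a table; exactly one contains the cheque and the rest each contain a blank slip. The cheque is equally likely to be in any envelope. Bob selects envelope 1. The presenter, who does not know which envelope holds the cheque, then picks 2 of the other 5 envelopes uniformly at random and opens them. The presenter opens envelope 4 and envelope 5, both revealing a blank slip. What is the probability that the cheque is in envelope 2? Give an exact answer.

Apply Bayes' rule, conditioning on where the cheque actually is.
If it is in any of envelopes 1, 2, 3, and 6 (prior 1/6 each): the presenter picks exactly this set with probability 1/10 regardless, and none is the prize; weight (1/6)·(1/10) = 1/60 each.
If it is in either of envelopes 4 and 5 (prior 1/6 each): that envelope was opened and seen not to hold the prize — ruled out; weight (1/6)·0 = 0 each.
The weights sum to 1/15.
So P(the cheque in envelope 2 | the presenter opened envelope 4 and envelope 5) = (1/60) / (1/15) = 1/4.

1/4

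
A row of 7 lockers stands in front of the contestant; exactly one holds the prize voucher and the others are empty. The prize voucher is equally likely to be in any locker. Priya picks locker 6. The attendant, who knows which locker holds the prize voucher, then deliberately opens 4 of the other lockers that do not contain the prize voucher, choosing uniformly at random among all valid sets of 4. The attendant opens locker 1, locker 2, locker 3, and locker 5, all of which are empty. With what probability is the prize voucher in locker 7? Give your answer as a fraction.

3/7

Condition on the true location of the prize voucher.
If it is in any of lockers 1, 2, 3, and 5 (prior 1/7 each): that locker was opened and seen not to hold the prize — ruled out; weight (1/7)·0 = 0 each.
If it is in either of lockers 4 and 7 (prior 1/7 each): the attendant has 5 equally likely choices, so probability 1/5; weight (1/7)·(1/5) = 1/35 each.
If it is in locker 6 (prior 1/7): the attendant has 15 equally likely choices, so probability 1/15; weight (1/7)·(1/15) = 1/105.
The weights sum to 1/15.
So P(the prize voucher in locker 7 | the attendant opened locker 1, locker 2, locker 3, and locker 5) = (1/35) / (1/15) = 3/7.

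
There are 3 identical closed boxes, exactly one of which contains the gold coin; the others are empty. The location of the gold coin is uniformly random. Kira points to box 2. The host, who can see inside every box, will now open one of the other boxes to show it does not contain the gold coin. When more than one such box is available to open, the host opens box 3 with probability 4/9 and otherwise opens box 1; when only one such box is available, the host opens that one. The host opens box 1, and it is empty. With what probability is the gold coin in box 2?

5/14

Consider each possible location of the gold coin in turn.
If it is in box 1 (prior 1/3): the host opened box 1, so this case is ruled out; weight (1/3)·0 = 0.
If it is in box 2 (prior 1/3): box 3 is available but not opened, probability 5/9; weight (1/3)·(5/9) = 5/27.
If it is in box 3 (prior 1/3): only box 1 is available, probability 1; weight (1/3)·1 = 1/3.
The weights sum to 14/27.
So P(the gold coin in box 2 | the host opened box 1) = (5/27) / (14/27) = 5/14.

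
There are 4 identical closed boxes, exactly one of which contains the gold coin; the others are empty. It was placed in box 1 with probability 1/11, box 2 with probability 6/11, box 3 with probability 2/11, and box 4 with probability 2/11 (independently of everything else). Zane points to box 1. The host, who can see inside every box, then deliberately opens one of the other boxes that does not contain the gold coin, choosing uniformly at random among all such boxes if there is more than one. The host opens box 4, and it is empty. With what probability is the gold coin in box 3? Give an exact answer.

Consider each possible location of the gold coin in turn.
If it is in box 1 (prior 1/11): the host has 3 equally likely choices, so probability 1/3; weight (1/11)·(1/3) = 1/33.
If it is in box 2 (prior 6/11): the host has 2 equally likely choices, so probability 1/2; weight (6/11)·(1/2) = 3/11.
If it is in box 3 (prior 2/11): the host has 2 equally likely choices, so probability 1/2; weight (2/11)·(1/2) = 1/11.
If it is in box 4 (prior 2/11): the host opened box 4, so this case is ruled out; weight (2/11)·0 = 0.
The weights sum to 13/33.
So P(the gold coin in box 3 | the host opened box 4) = (1/11) / (13/33) = 3/13.

3/13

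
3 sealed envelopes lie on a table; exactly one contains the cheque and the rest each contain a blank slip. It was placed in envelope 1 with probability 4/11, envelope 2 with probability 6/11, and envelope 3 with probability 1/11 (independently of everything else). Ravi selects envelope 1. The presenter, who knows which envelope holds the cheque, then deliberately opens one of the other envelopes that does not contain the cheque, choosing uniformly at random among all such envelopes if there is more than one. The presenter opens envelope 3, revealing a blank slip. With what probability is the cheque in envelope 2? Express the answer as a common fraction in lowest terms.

Consider each possible location of the cheque in turn.
If it is in envelope 1 (prior 4/11): the presenter has 2 equally likely choices, so probability 1/2; weight (4/11)·(1/2) = 2/11.
If it is in envelope 2 (prior 6/11): the presenter has no choice, probability 1; weight (6/11)·1 = 6/11.
If it is in envelope 3 (prior 1/11): the presenter opened envelope 3, so this case is ruled out; weight (1/11)·0 = 0.
The weights sum to 8/11.
So P(the cheque in envelope 2 | the presenter opened envelope 3) = (6/11) / (8/11) = 3/4.

3/4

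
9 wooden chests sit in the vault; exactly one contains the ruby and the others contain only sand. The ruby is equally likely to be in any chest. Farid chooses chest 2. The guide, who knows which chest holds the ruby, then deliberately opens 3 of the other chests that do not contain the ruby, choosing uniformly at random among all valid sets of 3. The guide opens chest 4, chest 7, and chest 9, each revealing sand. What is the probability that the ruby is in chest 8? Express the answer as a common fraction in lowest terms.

8/45

Consider each possible location of the ruby in turn.
If it is in any of chests 1, 3, 5, 6, and 8 (prior 1/9 each): the guide has 35 equally likely choices, so probability 1/35; weight (1/9)·(1/35) = 1/315 each.
If it is in chest 2 (prior 1/9): the guide has 56 equally likely choices, so probability 1/56; weight (1/9)·(1/56) = 1/504.
If it is in any of chests 4, 7, and 9 (prior 1/9 each): that chest was opened and seen not to hold the prize — ruled out; weight (1/9)·0 = 0 each.
The weights sum to 1/56.
So P(the ruby in chest 8 | the guide opened chest 4, chest 7, and chest 9) = (1/315) / (1/56) = 8/45.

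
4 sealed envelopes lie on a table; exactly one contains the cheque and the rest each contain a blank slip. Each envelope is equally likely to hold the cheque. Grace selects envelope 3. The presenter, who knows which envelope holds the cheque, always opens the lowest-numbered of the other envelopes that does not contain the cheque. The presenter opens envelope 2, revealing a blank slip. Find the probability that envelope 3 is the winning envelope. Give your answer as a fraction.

0

Consider each possible location of the cheque in turn.
If it is in envelope 1 (prior 1/4): envelope 2 is the lowest-numbered option available, probability 1; weight (1/4)·1 = 1/4.
If it is in envelope 2 (prior 1/4): the presenter opened envelope 2, so this case is ruled out; weight (1/4)·0 = 0.
If it is in either of envelopes 3 and 4 (prior 1/4 each): the presenter would have opened envelope 1 instead, probability 0; weight (1/4)·0 = 0 each.
The weights sum to 1/4.
So P(the cheque in envelope 3 | the presenter opened envelope 2) = 0 / (1/4) = 0.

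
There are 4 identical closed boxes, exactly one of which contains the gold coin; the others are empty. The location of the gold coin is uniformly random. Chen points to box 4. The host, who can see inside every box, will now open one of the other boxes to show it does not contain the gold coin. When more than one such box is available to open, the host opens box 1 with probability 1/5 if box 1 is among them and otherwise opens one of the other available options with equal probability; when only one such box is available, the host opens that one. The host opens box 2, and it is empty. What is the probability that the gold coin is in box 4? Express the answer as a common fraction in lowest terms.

Consider each possible location of the gold coin in turn.
If it is in box 1 (prior 1/4): box 1 holds the prize so is unavailable; the host chooses uniformly among the 2 others, probability 1/2; weight (1/4)·(1/2) = 1/8.
If it is in box 2 (prior 1/4): the host opened box 2, so this case is ruled out; weight (1/4)·0 = 0.
If it is in box 3 (prior 1/4): box 1 is available but not opened, probability 4/5; weight (1/4)·(4/5) = 1/5.
If it is in box 4 (prior 1/4): box 1 is available but not opened; box 2 gets probability (1 − 1/5)/2 = 2/5; weight (1/4)·(2/5) = 1/10.
The weights sum to 17/40.
So P(the gold coin in box 4 | the host opened box 2) = (1/10) / (17/40) = 4/17.

4/17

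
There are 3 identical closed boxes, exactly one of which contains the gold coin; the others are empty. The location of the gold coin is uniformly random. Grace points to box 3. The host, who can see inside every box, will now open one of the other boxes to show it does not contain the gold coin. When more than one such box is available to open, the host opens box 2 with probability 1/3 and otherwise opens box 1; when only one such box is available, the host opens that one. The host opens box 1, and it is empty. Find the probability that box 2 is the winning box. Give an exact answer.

3/5

Apply Bayes' rule, conditioning on where the gold coin actually is.
If it is in box 1 (prior 1/3): the host opened box 1, so this case is ruled out; weight (1/3)·0 = 0.
If it is in box 2 (prior 1/3): only box 1 is available, probability 1; weight (1/3)·1 = 1/3.
If it is in box 3 (prior 1/3): box 2 is available but not opened, probability 2/3; weight (1/3)·(2/3) = 2/9.
The weights sum to 5/9.
So P(the gold coin in box 2 | the host opened box 1) = (1/3) / (5/9) = 3/5.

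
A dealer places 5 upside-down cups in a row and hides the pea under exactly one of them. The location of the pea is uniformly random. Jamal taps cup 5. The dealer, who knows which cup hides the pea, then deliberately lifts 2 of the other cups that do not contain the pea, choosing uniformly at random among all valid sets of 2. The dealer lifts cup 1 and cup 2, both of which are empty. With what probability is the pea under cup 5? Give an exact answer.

1/5

Condition on the true location of the pea.
If it is under either of cups 1 and 2 (prior 1/5 each): that cup was opened and seen not to hold the prize — ruled out; weight (1/5)·0 = 0 each.
If it is under either of cups 3 and 4 (prior 1/5 each): the dealer has 3 equally likely choices, so probability 1/3; weight (1/5)·(1/3) = 1/15 each.
If it is under cup 5 (prior 1/5): the dealer has 6 equally likely choices, so probability 1/6; weight (1/5)·(1/6) = 1/30.
The weights sum to 1/6.
So P(the pea under cup 5 | the dealer opened cup 1 and cup 2) = (1/30) / (1/6) = 1/5.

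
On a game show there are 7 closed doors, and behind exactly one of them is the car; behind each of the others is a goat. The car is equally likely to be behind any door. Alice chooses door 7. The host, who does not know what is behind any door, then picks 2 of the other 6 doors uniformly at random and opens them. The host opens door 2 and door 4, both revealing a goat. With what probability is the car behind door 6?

1/5

Apply Bayes' rule, conditioning on where the car actually is.
If it is behind any of doors 1, 3, 5, 6, and 7 (prior 1/7 each): the host picks exactly this set with probability 1/15 regardless, and none is the prize; weight (1/7)·(1/15) = 1/105 each.
If it is behind either of doors 2 and 4 (prior 1/7 each): that door was opened and seen not to hold the prize — ruled out; weight (1/7)·0 = 0 each.
The weights sum to 1/21.
So P(the car behind door 6 | the host opened door 2 and door 4) = (1/105) / (1/21) = 1/5.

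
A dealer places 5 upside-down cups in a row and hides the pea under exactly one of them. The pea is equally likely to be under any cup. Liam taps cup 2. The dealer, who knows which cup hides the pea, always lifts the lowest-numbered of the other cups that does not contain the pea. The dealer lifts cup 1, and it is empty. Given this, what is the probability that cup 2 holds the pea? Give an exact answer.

1/4

Apply Bayes' rule, conditioning on where the pea actually is.
If it is under cup 1 (prior 1/5): the dealer opened cup 1, so this case is ruled out; weight (1/5)·0 = 0.
If it is under any of cups 2, 3, 4, and 5 (prior 1/5 each): cup 1 is the lowest-numbered option available, probability 1; weight (1/5)·1 = 1/5 each.
The weights sum to 4/5.
So P(the pea under cup 2 | the dealer opened cup 1) = (1/5) / (4/5) = 1/4.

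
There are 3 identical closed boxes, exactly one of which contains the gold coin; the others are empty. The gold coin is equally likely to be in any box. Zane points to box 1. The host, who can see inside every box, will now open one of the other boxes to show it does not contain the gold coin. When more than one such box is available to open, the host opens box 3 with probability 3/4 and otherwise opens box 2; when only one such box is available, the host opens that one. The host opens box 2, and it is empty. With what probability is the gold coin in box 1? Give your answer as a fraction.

Consider each possible location of the gold coin in turn.
If it is in box 1 (prior 1/3): box 3 is available but not opened, probability 1/4; weight (1/3)·(1/4) = 1/12.
If it is in box 2 (prior 1/3): the host opened box 2, so this case is ruled out; weight (1/3)·0 = 0.
If it is in box 3 (prior 1/3): only box 2 is available, probability 1; weight (1/3)·1 = 1/3.
The weights sum to 5/12.
So P(the gold coin in box 1 | the host opened box 2) = (1/12) / (5/12) = 1/5.

1/5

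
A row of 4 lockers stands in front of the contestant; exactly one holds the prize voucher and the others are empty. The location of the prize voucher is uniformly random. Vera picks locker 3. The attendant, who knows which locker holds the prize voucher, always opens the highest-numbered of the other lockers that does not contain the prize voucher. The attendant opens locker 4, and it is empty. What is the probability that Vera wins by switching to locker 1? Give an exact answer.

Apply Bayes' rule, conditioning on where the prize voucher actually is.
If it is in any of lockers 1, 2, and 3 (prior 1/4 each): locker 4 is the highest-numbered option available, probability 1; weight (1/4)·1 = 1/4 each.
If it is in locker 4 (prior 1/4): the attendant opened locker 4, so this case is ruled out; weight (1/4)·0 = 0.
The weights sum to 3/4.
So P(the prize voucher in locker 1 | the attendant opened locker 4) = (1/4) / (3/4) = 1/3.

1/3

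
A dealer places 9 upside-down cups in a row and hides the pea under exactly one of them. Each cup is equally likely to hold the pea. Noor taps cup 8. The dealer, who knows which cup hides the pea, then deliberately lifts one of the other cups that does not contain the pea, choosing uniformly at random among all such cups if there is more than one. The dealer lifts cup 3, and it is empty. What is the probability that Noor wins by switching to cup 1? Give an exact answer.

Consider each possible location of the pea in turn.
If it is under any of cups 1, 2, 4, 5, 6, 7, and 9 (prior 1/9 each): the dealer has 7 equally likely choices, so probability 1/7; weight (1/9)·(1/7) = 1/63 each.
If it is under cup 3 (prior 1/9): the dealer opened cup 3, so this case is ruled out; weight (1/9)·0 = 0.
If it is under cup 8 (prior 1/9): the dealer has 8 equally likely choices, so probability 1/8; weight (1/9)·(1/8) = 1/72.
The weights sum to 1/8.
So P(the pea under cup 1 | the dealer opened cup 3) = (1/63) / (1/8) = 8/63.

8/63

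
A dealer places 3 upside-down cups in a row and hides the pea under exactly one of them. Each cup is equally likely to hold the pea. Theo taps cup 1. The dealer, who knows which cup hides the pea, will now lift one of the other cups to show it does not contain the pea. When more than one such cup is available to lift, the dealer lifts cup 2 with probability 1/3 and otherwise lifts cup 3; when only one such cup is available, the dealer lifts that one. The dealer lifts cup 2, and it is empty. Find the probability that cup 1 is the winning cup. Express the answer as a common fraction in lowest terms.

1/4

Condition on the true location of the pea.
If it is under cup 1 (prior 1/3): cup 2 is available, opened with probability 1/3; weight (1/3)·(1/3) = 1/9.
If it is under cup 2 (prior 1/3): the dealer opened cup 2, so this case is ruled out; weight (1/3)·0 = 0.
If it is under cup 3 (prior 1/3): only cup 2 is available, probability 1; weight (1/3)·1 = 1/3.
The weights sum to 4/9.
So P(the pea under cup 1 | the dealer opened cup 2) = (1/9) / (4/9) = 1/4.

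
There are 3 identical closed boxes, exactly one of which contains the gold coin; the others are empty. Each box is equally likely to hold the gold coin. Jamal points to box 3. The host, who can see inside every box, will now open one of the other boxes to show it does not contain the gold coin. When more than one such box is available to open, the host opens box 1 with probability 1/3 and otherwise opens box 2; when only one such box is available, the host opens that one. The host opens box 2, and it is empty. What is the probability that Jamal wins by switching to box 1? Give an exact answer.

Apply Bayes' rule, conditioning on where the gold coin actually is.
If it is in box 1 (prior 1/3): only box 2 is available, probability 1; weight (1/3)·1 = 1/3.
If it is in box 2 (prior 1/3): the host opened box 2, so this case is ruled out; weight (1/3)·0 = 0.
If it is in box 3 (prior 1/3): box 1 is available but not opened, probability 2/3; weight (1/3)·(2/3) = 2/9.
The weights sum to 5/9.
So P(the gold coin in box 1 | the host opened box 2) = (1/3) / (5/9) = 3/5.

3/5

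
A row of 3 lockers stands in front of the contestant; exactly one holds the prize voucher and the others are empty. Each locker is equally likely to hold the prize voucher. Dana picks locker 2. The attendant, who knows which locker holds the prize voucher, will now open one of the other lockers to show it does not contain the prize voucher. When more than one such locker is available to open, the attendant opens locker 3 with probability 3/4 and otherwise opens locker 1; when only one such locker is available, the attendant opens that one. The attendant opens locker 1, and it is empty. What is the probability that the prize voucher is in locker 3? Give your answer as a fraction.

Apply Bayes' rule, conditioning on where the prize voucher actually is.
If it is in locker 1 (prior 1/3): the attendant opened locker 1, so this case is ruled out; weight (1/3)·0 = 0.
If it is in locker 2 (prior 1/3): locker 3 is available but not opened, probability 1/4; weight (1/3)·(1/4) = 1/12.
If it is in locker 3 (prior 1/3): only locker 1 is available, probability 1; weight (1/3)·1 = 1/3.
The weights sum to 5/12.
So P(the prize voucher in locker 3 | the attendant opened locker 1) = (1/3) / (5/12) = 4/5.

4/5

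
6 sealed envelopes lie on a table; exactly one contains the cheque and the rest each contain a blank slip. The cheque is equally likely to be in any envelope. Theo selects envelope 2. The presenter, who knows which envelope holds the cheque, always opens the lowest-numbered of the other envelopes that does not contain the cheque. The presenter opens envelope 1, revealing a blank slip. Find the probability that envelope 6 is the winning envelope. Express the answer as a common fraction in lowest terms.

Apply Bayes' rule, conditioning on where the cheque actually is.
If it is in envelope 1 (prior 1/6): the presenter opened envelope 1, so this case is ruled out; weight (1/6)·0 = 0.
If it is in any of envelopes 2, 3, 4, 5, and 6 (prior 1/6 each): envelope 1 is the lowest-numbered option available, probability 1; weight (1/6)·1 = 1/6 each.
The weights sum to 5/6.
So P(the cheque in envelope 6 | the presenter opened envelope 1) = (1/6) / (5/6) = 1/5.

1/5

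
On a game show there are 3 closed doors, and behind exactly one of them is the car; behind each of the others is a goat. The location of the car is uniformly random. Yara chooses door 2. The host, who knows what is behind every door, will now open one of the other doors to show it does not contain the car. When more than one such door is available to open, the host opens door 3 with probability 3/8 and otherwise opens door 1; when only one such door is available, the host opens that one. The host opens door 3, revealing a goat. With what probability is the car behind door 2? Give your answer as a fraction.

Condition on the true location of the car.
If it is behind door 1 (prior 1/3): only door 3 is available, probability 1; weight (1/3)·1 = 1/3.
If it is behind door 2 (prior 1/3): door 3 is available, opened with probability 3/8; weight (1/3)·(3/8) = 1/8.
If it is behind door 3 (prior 1/3): the host opened door 3, so this case is ruled out; weight (1/3)·0 = 0.
The weights sum to 11/24.
So P(the car behind door 2 | the host opened door 3) = (1/8) / (11/24) = 3/11.

3/11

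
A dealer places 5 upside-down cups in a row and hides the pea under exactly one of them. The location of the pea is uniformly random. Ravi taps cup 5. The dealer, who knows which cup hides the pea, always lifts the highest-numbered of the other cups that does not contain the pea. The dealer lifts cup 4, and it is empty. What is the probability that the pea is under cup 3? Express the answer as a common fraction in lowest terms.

1/4

Apply Bayes' rule, conditioning on where the pea actually is.
If it is under any of cups 1, 2, 3, and 5 (prior 1/5 each): cup 4 is the highest-numbered option available, probability 1; weight (1/5)·1 = 1/5 each.
If it is under cup 4 (prior 1/5): the dealer opened cup 4, so this case is ruled out; weight (1/5)·0 = 0.
The weights sum to 4/5.
So P(the pea under cup 3 | the dealer opened cup 4) = (1/5) / (4/5) = 1/4.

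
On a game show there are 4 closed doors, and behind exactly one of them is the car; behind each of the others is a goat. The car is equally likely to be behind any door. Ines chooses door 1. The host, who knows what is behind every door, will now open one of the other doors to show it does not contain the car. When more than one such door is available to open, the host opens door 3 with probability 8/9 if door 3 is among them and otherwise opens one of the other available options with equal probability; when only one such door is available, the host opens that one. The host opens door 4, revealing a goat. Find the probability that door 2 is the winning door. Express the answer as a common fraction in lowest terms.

1/6

Apply Bayes' rule, conditioning on where the car actually is.
If it is behind door 1 (prior 1/4): door 3 is available but not opened; door 4 gets probability (1 − 8/9)/2 = 1/18; weight (1/4)·(1/18) = 1/72.
If it is behind door 2 (prior 1/4): door 3 is available but not opened, probability 1/9; weight (1/4)·(1/9) = 1/36.
If it is behind door 3 (prior 1/4): door 3 holds the prize so is unavailable; the host chooses uniformly among the 2 others, probability 1/2; weight (1/4)·(1/2) = 1/8.
If it is behind door 4 (prior 1/4): the host opened door 4, so this case is ruled out; weight (1/4)·0 = 0.
The weights sum to 1/6.
So P(the car behind door 2 | the host opened door 4) = (1/36) / (1/6) = 1/6.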